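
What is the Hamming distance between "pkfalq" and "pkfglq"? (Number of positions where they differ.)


String 1: 'pkfalq'
String 2: 'pkfglq'
Compare each position: pos 0: 'p'=='p', pos 1: 'k'=='k', pos 2: 'f'=='f', pos 3: 'a'!='g', pos 4: 'l'=='l', pos 5: 'q'=='q'
Differing positions: 1
Hamming distance: 1


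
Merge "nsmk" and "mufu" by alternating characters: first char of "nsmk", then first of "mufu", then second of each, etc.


String 1: 'nsmk'
String 2: 'mufu'
Operation: alternate characters
Pairs: 'n'+'m', 's'+'u', 'm'+'f', 'k'+'u'
Result: nmsumfku


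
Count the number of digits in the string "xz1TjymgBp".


Input string: 'xz1TjymgBp'
Operation: count digit characters (0-9)
Scan: 'x', 'z', '1'(digit), 'T', 'j', 'y', 'm', 'g', 'B', 'p'
Digits found: 1
Result: 1


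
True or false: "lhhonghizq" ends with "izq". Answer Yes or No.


Input string: 'lhhonghizq'
Suffix to check: 'izq'
Last 3 characters of input: 'izq'
Match: True
Result: Yes


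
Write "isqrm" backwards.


Input string: 'isqrm'
Operation: reverse character order
Original order: 'i' -> 's' -> 'q' -> 'r' -> 'm'
Reversed order: 'm' -> 'r' -> 'q' -> 's' -> 'i'
Result: mrqsi


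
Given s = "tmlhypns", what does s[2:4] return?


Input string: 'tmlhypns'
Operation: slice [2:4]
Extract characters: s[2]='l', s[3]='h'
Result: lh


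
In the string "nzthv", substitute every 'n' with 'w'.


Input string: 'nzthv'
Operation: replace 'n' with 'w'
Positions of 'n': 0
After replacement: wzthv


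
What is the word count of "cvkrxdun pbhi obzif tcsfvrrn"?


Input string: 'cvkrxdun pbhi obzif tcsfvrrn'
Operation: split by spaces
Words found: 'cvkrxdun', 'pbhi', 'obzif', 'tcsfvrrn'
Word count: 4


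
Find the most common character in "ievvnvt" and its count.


Input: 'ievvnvt'
Operation: tally each character
Counts: 'e':1, 'i':1, 'n':1, 't':1, 'v':3
Maximum: 'v' appears 3 times


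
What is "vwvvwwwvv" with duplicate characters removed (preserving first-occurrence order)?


Input: 'vwvvwwwvv'
Operation: keep first occurrence of each character
Scan: s[0]='v' new -> keep; s[1]='w' new -> keep; s[2]='v' seen -> skip; s[3]='v' seen -> skip; s[4]='w' seen -> skip; s[5]='w' seen -> skip; s[6]='w' seen -> skip; s[7]='v' seen -> skip; s[8]='v' seen -> skip
Result: vw


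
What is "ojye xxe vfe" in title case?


Input string: 'ojye xxe vfe'
Operation: capitalize first letter of each word
Word transformations: 'ojye'->'Ojye', 'xxe'->'Xxe', 'vfe'->'Vfe'
Result: Ojye Xxe Vfe


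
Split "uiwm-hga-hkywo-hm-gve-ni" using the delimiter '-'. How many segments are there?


Input string: 'uiwm-hga-hkywo-hm-gve-ni'
Delimiter: '-'
Split result: 'uiwm', 'hga', 'hkywo', 'hm', 'gve', 'ni'
Number of parts: 6


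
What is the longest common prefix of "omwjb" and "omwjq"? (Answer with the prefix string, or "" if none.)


String 1: 'omwjb'
String 2: 'omwjq'
Compare position by position:
pos 0: 'o' vs 'o' match
pos 1: 'm' vs 'm' match
pos 2: 'w' vs 'w' match
pos 3: 'j' vs 'j' match
pos 4: 'b' vs 'q' differ -> stop
Longest common prefix: "omwj" (length 4)


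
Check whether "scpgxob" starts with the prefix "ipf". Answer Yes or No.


Input string: 'scpgxob'
Prefix to check: 'ipf'
First 3 characters of input: 'scp'
Match: False
Result: No


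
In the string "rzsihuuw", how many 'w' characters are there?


Input string: 'rzsihuuw'
Target character: 'w'
Scan each position: s[7]='w'
Matches found at indices: 7
Total: 1


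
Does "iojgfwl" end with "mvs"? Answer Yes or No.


Input string: 'iojgfwl'
Suffix to check: 'mvs'
Last 3 characters of input: 'fwl'
Match: False
Result: No


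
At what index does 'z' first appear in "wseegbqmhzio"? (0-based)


Input string: 'wseegbqmhzio'
Target: 'z'
Scanning left to right: s[0]='w', s[1]='s', s[2]='e', s[3]='e', s[4]='g', s[5]='b', s[6]='q', s[7]='m', s[8]='h', s[9]='z'
First match at index: 9


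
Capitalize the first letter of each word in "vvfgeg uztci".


Input string: 'vvfgeg uztci'
Operation: capitalize first letter of each word
Word transformations: 'vvfgeg'->'Vvfgeg', 'uztci'->'Uztci'
Result: Vvfgeg Uztci


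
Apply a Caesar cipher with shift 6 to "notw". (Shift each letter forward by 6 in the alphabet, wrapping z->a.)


Input: 'notw', shift = 6
Operation: for each letter, (position + 6) mod 26
Mapping: 'n'(13+6=19)->'t', 'o'(14+6=20)->'u', 't'(19+6=25)->'z', 'w'(22+6=28, 28 mod 26=2)->'c'
Result: tuzc


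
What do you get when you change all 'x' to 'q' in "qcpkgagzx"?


Input string: 'qcpkgagzx'
Operation: replace 'x' with 'q'
Positions of 'x': 8
After replacement: qcpkgagzq


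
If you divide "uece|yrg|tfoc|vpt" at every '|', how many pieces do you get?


Input string: 'uece|yrg|tfoc|vpt'
Delimiter: '|'
Split result: 'uece', 'yrg', 'tfoc', 'vpt'
Number of parts: 4


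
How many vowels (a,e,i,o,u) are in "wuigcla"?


Input string: 'wuigcla'
Operation: count vowels (a, e, i, o, u)
Scan: s[0]='w', s[1]='u' (vowel), s[2]='i' (vowel), s[3]='g', s[4]='c', s[5]='l', s[6]='a' (vowel)
Vowels found: 3
Result: 3


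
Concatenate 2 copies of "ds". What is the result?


Input string: 'ds'
Operation: repeat 2 times
Concatenation: 'ds' + 'ds'
Result: dsds


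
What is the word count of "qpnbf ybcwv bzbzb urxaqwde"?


Input string: 'qpnbf ybcwv bzbzb urxaqwde'
Operation: split by spaces
Words found: 'qpnbf', 'ybcwv', 'bzbzb', 'urxaqwde'
Word count: 4


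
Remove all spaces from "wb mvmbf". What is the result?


Input string: 'wb mvmbf'
Operation: remove all spaces
Words: 'wb', 'mvmbf'
Join without spaces: wbmvmbf


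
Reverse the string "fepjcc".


Input string: 'fepjcc'
Operation: reverse character order
Original order: 'f' -> 'e' -> 'p' -> 'j' -> 'c' -> 'c'
Reversed order: 'c' -> 'c' -> 'j' -> 'p' -> 'e' -> 'f'
Result: ccjpef


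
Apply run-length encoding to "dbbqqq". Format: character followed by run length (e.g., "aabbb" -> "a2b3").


Input: 'dbbqqq'
Operation: identify consecutive runs
Runs: 'd' -> d1, 'bb' -> b2, 'qqq' -> q3
Encoded: d1b2q3


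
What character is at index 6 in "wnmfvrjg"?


Input string: 'wnmfvrjg'
Operation: get character at index 6
Index mapping: s[0]='w', s[1]='n', s[2]='m', s[3]='f', s[4]='v', s[5]='r', s[6]='j'
Result: 'j'


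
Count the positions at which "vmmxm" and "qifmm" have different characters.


String 1: 'vmmxm'
String 2: 'qifmm'
Compare each position: pos 0: 'v'!='q', pos 1: 'm'!='i', pos 2: 'm'!='f', pos 3: 'x'!='m', pos 4: 'm'=='m'
Differing positions: 4
Hamming distance: 4


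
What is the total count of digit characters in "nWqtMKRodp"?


Input string: 'nWqtMKRodp'
Operation: count digit characters (0-9)
Scan: 'n', 'W', 'q', 't', 'M', 'K', 'R', 'o', 'd', 'p'
Digits found: 0
Result: 0


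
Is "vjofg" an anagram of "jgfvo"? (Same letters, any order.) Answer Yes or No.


String 1: 'jgfvo' -> sorted: 'fgjov'
String 2: 'vjofg' -> sorted: 'fgjov'
Compare sorted forms: 'fgjov' == 'fgjov'
Anagram: Yes


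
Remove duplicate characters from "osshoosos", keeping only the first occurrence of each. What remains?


Input: 'osshoosos'
Operation: keep first occurrence of each character
Scan: s[0]='o' new -> keep; s[1]='s' new -> keep; s[2]='s' seen -> skip; s[3]='h' new -> keep; s[4]='o' seen -> skip; s[5]='o' seen -> skip; s[6]='s' seen -> skip; s[7]='o' seen -> skip; s[8]='s' seen -> skip
Result: osh


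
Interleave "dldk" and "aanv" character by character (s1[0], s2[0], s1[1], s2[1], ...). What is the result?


String 1: 'dldk'
String 2: 'aanv'
Operation: alternate characters
Pairs: 'd'+'a', 'l'+'a', 'd'+'n', 'k'+'v'
Result: daladnkv


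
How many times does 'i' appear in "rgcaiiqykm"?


Input string: 'rgcaiiqykm'
Target character: 'i'
Scan each position: s[4]='i', s[5]='i'
Matches found at indices: 4, 5
Total: 2


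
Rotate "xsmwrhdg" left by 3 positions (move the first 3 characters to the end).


Input: 'xsmwrhdg', shift = 3
Operation: split at index 3 and swap parts
Front part s[0:3] = 'xsm'
Back part s[3:] = 'wrhdg'
Rotated = back + front = 'wrhdg' + 'xsm'
Result: wrhdgxsm


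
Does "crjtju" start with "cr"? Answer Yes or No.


Input string: 'crjtju'
Prefix to check: 'cr'
First 2 characters of input: 'cr'
Match: True
Result: Yes


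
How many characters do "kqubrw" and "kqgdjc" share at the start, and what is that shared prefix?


String 1: 'kqubrw'
String 2: 'kqgdjc'
Compare position by position:
pos 0: 'k' vs 'k' match
pos 1: 'q' vs 'q' match
pos 2: 'u' vs 'g' differ -> stop
Longest common prefix: "kq" (length 2)


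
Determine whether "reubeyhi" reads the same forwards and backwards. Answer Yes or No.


Input string: 'reubeyhi'
Reversed: 'ihyebuer'
Compare pairs: s[0]='r' vs s[7]='i' (mismatch), s[1]='e' vs s[6]='h' (mismatch), s[2]='u' vs s[5]='y' (mismatch), s[3]='b' vs s[4]='e' (mismatch)
Palindrome: No


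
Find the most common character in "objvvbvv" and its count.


Input: 'objvvbvv'
Operation: tally each character
Counts: 'b':2, 'j':1, 'o':1, 'v':4
Maximum: 'v' appears 4 times


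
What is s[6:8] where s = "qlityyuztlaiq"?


Input string: 'qlityyuztlaiq'
Operation: slice [6:8]
Extract characters: s[6]='u', s[7]='z'
Result: uz


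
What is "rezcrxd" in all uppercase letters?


Input string: 'rezcrxd'
Operation: convert each letter to uppercase
Mapping: 'r'->'R', 'e'->'E', 'z'->'Z', 'c'->'C', 'r'->'R', 'x'->'X', 'd'->'D'
Result: REZCRXD


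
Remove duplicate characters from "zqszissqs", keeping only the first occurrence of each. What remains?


Input: 'zqszissqs'
Operation: keep first occurrence of each character
Scan: s[0]='z' new -> keep; s[1]='q' new -> keep; s[2]='s' new -> keep; s[3]='z' seen -> skip; s[4]='i' new -> keep; s[5]='s' seen -> skip; s[6]='s' seen -> skip; s[7]='q' seen -> skip; s[8]='s' seen -> skip
Result: zqsi


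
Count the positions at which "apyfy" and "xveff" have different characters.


String 1: 'apyfy'
String 2: 'xveff'
Compare each position: pos 0: 'a'!='x', pos 1: 'p'!='v', pos 2: 'y'!='e', pos 3: 'f'=='f', pos 4: 'y'!='f'
Differing positions: 4
Hamming distance: 4


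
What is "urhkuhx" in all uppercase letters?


Input string: 'urhkuhx'
Operation: convert each letter to uppercase
Mapping: 'u'->'U', 'r'->'R', 'h'->'H', 'k'->'K', 'u'->'U', 'h'->'H', 'x'->'X'
Result: URHKUHX


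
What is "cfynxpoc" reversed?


Input string: 'cfynxpoc'
Operation: reverse character order
Original order: 'c' -> 'f' -> 'y' -> 'n' -> 'x' -> 'p' -> 'o' -> 'c'
Reversed order: 'c' -> 'o' -> 'p' -> 'x' -> 'n' -> 'y' -> 'f' -> 'c'
Result: copxnyfc


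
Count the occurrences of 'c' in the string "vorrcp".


Input string: 'vorrcp'
Target character: 'c'
Scan each position: s[4]='c'
Matches found at indices: 4
Total: 1


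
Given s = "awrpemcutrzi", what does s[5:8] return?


Input string: 'awrpemcutrzi'
Operation: slice [5:8]
Extract characters: s[5]='m', s[6]='c', s[7]='u'
Result: mcu


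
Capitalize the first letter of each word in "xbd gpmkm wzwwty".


Input string: 'xbd gpmkm wzwwty'
Operation: capitalize first letter of each word
Word transformations: 'xbd'->'Xbd', 'gpmkm'->'Gpmkm', 'wzwwty'->'Wzwwty'
Result: Xbd Gpmkm Wzwwty


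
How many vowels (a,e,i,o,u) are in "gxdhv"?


Input string: 'gxdhv'
Operation: count vowels (a, e, i, o, u)
Scan: s[0]='g', s[1]='x', s[2]='d', s[3]='h', s[4]='v'
Vowels found: 0
Result: 0


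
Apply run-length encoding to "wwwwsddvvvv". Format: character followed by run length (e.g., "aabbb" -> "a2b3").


Input: 'wwwwsddvvvv'
Operation: identify consecutive runs
Runs: 'wwww' -> w4, 's' -> s1, 'dd' -> d2, 'vvvv' -> v4
Encoded: w4s1d2v4


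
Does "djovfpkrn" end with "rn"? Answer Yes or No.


Input string: 'djovfpkrn'
Suffix to check: 'rn'
Last 2 characters of input: 'rn'
Match: True
Result: Yes


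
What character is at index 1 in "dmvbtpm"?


Input string: 'dmvbtpm'
Operation: get character at index 1
Index mapping: s[0]='d', s[1]='m'
Result: 'm'


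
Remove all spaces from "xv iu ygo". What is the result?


Input string: 'xv iu ygo'
Operation: remove all spaces
Words: 'xv', 'iu', 'ygo'
Join without spaces: xviuygo


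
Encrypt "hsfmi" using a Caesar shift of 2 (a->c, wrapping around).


Input: 'hsfmi', shift = 2
Operation: for each letter, (position + 2) mod 26
Mapping: 'h'(7+2=9)->'j', 's'(18+2=20)->'u', 'f'(5+2=7)->'h', 'm'(12+2=14)->'o', 'i'(8+2=10)->'k'
Result: juhok


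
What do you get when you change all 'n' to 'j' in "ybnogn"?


Input string: 'ybnogn'
Operation: replace 'n' with 'j'
Positions of 'n': 2, 5
After replacement: ybjogj


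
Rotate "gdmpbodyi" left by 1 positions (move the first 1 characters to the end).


Input: 'gdmpbodyi', shift = 1
Operation: split at index 1 and swap parts
Front part s[0:1] = 'g'
Back part s[1:] = 'dmpbodyi'
Rotated = back + front = 'dmpbodyi' + 'g'
Result: dmpbodyig


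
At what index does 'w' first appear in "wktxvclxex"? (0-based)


Input string: 'wktxvclxex'
Target: 'w'
Scanning left to right: s[0]='w'
First match at index: 0


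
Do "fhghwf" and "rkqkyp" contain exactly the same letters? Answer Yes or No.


String 1: 'fhghwf' -> sorted: 'ffghhw'
String 2: 'rkqkyp' -> sorted: 'kkpqry'
Compare sorted forms: 'ffghhw' != 'kkpqry'
Anagram: No


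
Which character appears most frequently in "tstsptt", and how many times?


Input: 'tstsptt'
Operation: tally each character
Counts: 'p':1, 's':2, 't':4
Maximum: 't' appears 4 times


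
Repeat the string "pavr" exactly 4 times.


Input string: 'pavr'
Operation: repeat 4 times
Concatenation: 'pavr' + 'pavr' + 'pavr' + 'pavr'
Result: pavrpavrpavrpavr


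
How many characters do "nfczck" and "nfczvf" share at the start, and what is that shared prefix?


String 1: 'nfczck'
String 2: 'nfczvf'
Compare position by position:
pos 0: 'n' vs 'n' match
pos 1: 'f' vs 'f' match
pos 2: 'c' vs 'c' match
pos 3: 'z' vs 'z' match
pos 4: 'c' vs 'v' differ -> stop
Longest common prefix: "nfcz" (length 4)


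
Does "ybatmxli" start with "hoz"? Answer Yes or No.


Input string: 'ybatmxli'
Prefix to check: 'hoz'
First 3 characters of input: 'yba'
Match: False
Result: No


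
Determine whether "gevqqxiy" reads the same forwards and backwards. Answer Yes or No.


Input string: 'gevqqxiy'
Reversed: 'yixqqveg'
Compare pairs: s[0]='g' vs s[7]='y' (mismatch), s[1]='e' vs s[6]='i' (mismatch), s[2]='v' vs s[5]='x' (mismatch), s[3]='q' vs s[4]='q' (match)
Palindrome: No


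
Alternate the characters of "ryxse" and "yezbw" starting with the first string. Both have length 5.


String 1: 'ryxse'
String 2: 'yezbw'
Operation: alternate characters
Pairs: 'r'+'y', 'y'+'e', 'x'+'z', 's'+'b', 'e'+'w'
Result: ryyexzsbew


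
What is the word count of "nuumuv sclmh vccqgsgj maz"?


Input string: 'nuumuv sclmh vccqgsgj maz'
Operation: split by spaces
Words found: 'nuumuv', 'sclmh', 'vccqgsgj', 'maz'
Word count: 4


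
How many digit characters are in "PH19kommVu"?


Input string: 'PH19kommVu'
Operation: count digit characters (0-9)
Scan: 'P', 'H', '1'(digit), '9'(digit), 'k', 'o', 'm', 'm', 'V', 'u'
Digits found: 2
Result: 2


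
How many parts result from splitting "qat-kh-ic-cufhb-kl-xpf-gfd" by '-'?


Input string: 'qat-kh-ic-cufhb-kl-xpf-gfd'
Delimiter: '-'
Split result: 'qat', 'kh', 'ic', 'cufhb', 'kl', 'xpf', 'gfd'
Number of parts: 7


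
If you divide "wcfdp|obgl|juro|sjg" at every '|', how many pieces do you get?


Input string: 'wcfdp|obgl|juro|sjg'
Delimiter: '|'
Split result: 'wcfdp', 'obgl', 'juro', 'sjg'
Number of parts: 4


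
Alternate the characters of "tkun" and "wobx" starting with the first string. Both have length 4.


String 1: 'tkun'
String 2: 'wobx'
Operation: alternate characters
Pairs: 't'+'w', 'k'+'o', 'u'+'b', 'n'+'x'
Result: twkoubnx


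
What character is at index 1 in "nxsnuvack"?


Input string: 'nxsnuvack'
Operation: get character at index 1
Index mapping: s[0]='n', s[1]='x'
Result: 'x'


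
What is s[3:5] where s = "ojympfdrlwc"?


Input string: 'ojympfdrlwc'
Operation: slice [3:5]
Extract characters: s[3]='m', s[4]='p'
Result: mp


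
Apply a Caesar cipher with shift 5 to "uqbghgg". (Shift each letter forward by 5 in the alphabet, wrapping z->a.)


Input: 'uqbghgg', shift = 5
Operation: for each letter, (position + 5) mod 26
Mapping: 'u'(20+5=25)->'z', 'q'(16+5=21)->'v', 'b'(1+5=6)->'g', 'g'(6+5=11)->'l', 'h'(7+5=12)->'m', 'g'(6+5=11)->'l', 'g'(6+5=11)->'l'
Result: zvglmll


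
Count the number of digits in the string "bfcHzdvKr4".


Input string: 'bfcHzdvKr4'
Operation: count digit characters (0-9)
Scan: 'b', 'f', 'c', 'H', 'z', 'd', 'v', 'K', 'r', '4'(digit)
Digits found: 1
Result: 1


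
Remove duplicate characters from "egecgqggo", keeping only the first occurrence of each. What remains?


Input: 'egecgqggo'
Operation: keep first occurrence of each character
Scan: s[0]='e' new -> keep; s[1]='g' new -> keep; s[2]='e' seen -> skip; s[3]='c' new -> keep; s[4]='g' seen -> skip; s[5]='q' new -> keep; s[6]='g' seen -> skip; s[7]='g' seen -> skip; s[8]='o' new -> keep
Result: egcqo


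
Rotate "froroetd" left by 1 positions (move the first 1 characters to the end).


Input: 'froroetd', shift = 1
Operation: split at index 1 and swap parts
Front part s[0:1] = 'f'
Back part s[1:] = 'roroetd'
Rotated = back + front = 'roroetd' + 'f'
Result: roroetdf


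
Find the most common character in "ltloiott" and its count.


Input: 'ltloiott'
Operation: tally each character
Counts: 'i':1, 'l':2, 'o':2, 't':3
Maximum: 't' appears 3 times


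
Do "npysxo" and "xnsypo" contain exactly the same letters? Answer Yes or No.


String 1: 'npysxo' -> sorted: 'nopsxy'
String 2: 'xnsypo' -> sorted: 'nopsxy'
Compare sorted forms: 'nopsxy' == 'nopsxy'
Anagram: Yes


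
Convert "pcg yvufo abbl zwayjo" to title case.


Input string: 'pcg yvufo abbl zwayjo'
Operation: capitalize first letter of each word
Word transformations: 'pcg'->'Pcg', 'yvufo'->'Yvufo', 'abbl'->'Abbl', 'zwayjo'->'Zwayjo'
Result: Pcg Yvufo Abbl Zwayjo


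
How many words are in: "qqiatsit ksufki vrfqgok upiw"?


Input string: 'qqiatsit ksufki vrfqgok upiw'
Operation: split by spaces
Words found: 'qqiatsit', 'ksufki', 'vrfqgok', 'upiw'
Word count: 4


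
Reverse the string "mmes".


Input string: 'mmes'
Operation: reverse character order
Original order: 'm' -> 'm' -> 'e' -> 's'
Reversed order: 's' -> 'e' -> 'm' -> 'm'
Result: semm


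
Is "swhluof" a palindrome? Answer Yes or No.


Input string: 'swhluof'
Reversed: 'foulhws'
Compare pairs: s[0]='s' vs s[6]='f' (mismatch), s[1]='w' vs s[5]='o' (mismatch), s[2]='h' vs s[4]='u' (mismatch)
Palindrome: No


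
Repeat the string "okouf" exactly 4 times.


Input string: 'okouf'
Operation: repeat 4 times
Concatenation: 'okouf' + 'okouf' + 'okouf' + 'okouf'
Result: okoufokoufokoufokouf


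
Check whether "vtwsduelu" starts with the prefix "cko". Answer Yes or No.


Input string: 'vtwsduelu'
Prefix to check: 'cko'
First 3 characters of input: 'vtw'
Match: False
Result: No


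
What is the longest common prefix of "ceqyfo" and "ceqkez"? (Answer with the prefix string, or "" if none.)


String 1: 'ceqyfo'
String 2: 'ceqkez'
Compare position by position:
pos 0: 'c' vs 'c' match
pos 1: 'e' vs 'e' match
pos 2: 'q' vs 'q' match
pos 3: 'y' vs 'k' differ -> stop
Longest common prefix: "ceq" (length 3)


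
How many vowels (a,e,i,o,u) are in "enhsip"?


Input string: 'enhsip'
Operation: count vowels (a, e, i, o, u)
Scan: s[0]='e' (vowel), s[1]='n', s[2]='h', s[3]='s', s[4]='i' (vowel), s[5]='p'
Vowels found: 2
Result: 2


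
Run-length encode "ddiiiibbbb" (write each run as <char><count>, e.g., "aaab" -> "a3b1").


Input: 'ddiiiibbbb'
Operation: identify consecutive runs
Runs: 'dd' -> d2, 'iiii' -> i4, 'bbbb' -> b4
Encoded: d2i4b4


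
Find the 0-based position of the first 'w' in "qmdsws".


Input string: 'qmdsws'
Target: 'w'
Scanning left to right: s[0]='q', s[1]='m', s[2]='d', s[3]='s', s[4]='w'
First match at index: 4


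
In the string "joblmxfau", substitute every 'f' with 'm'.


Input string: 'joblmxfau'
Operation: replace 'f' with 'm'
Positions of 'f': 6
After replacement: joblmxmau


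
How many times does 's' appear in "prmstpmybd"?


Input string: 'prmstpmybd'
Target character: 's'
Scan each position: s[3]='s'
Matches found at indices: 3
Total: 1


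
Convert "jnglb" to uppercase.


Input string: 'jnglb'
Operation: convert each letter to uppercase
Mapping: 'j'->'J', 'n'->'N', 'g'->'G', 'l'->'L', 'b'->'B'
Result: JNGLB


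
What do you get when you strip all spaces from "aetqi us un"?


Input string: 'aetqi us un'
Operation: remove all spaces
Words: 'aetqi', 'us', 'un'
Join without spaces: aetqiusun


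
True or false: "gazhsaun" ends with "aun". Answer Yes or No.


Input string: 'gazhsaun'
Suffix to check: 'aun'
Last 3 characters of input: 'aun'
Match: True
Result: Yes


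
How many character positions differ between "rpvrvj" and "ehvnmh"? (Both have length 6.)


String 1: 'rpvrvj'
String 2: 'ehvnmh'
Compare each position: pos 0: 'r'!='e', pos 1: 'p'!='h', pos 2: 'v'=='v', pos 3: 'r'!='n', pos 4: 'v'!='m', pos 5: 'j'!='h'
Differing positions: 5
Hamming distance: 5


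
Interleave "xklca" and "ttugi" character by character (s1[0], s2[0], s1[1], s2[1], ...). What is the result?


String 1: 'xklca'
String 2: 'ttugi'
Operation: alternate characters
Pairs: 'x'+'t', 'k'+'t', 'l'+'u', 'c'+'g', 'a'+'i'
Result: xtktlucgai


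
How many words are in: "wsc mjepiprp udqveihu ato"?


Input string: 'wsc mjepiprp udqveihu ato'
Operation: split by spaces
Words found: 'wsc', 'mjepiprp', 'udqveihu', 'ato'
Word count: 4


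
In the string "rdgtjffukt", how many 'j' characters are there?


Input string: 'rdgtjffukt'
Target character: 'j'
Scan each position: s[4]='j'
Matches found at indices: 4
Total: 1


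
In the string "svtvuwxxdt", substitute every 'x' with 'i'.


Input string: 'svtvuwxxdt'
Operation: replace 'x' with 'i'
Positions of 'x': 6, 7
After replacement: svtvuwiidt


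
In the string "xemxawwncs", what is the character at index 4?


Input string: 'xemxawwncs'
Operation: get character at index 4
Index mapping: s[0]='x', s[1]='e', s[2]='m', s[3]='x', s[4]='a'
Result: 'a'


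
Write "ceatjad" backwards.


Input string: 'ceatjad'
Operation: reverse character order
Original order: 'c' -> 'e' -> 'a' -> 't' -> 'j' -> 'a' -> 'd'
Reversed order: 'd' -> 'a' -> 'j' -> 't' -> 'a' -> 'e' -> 'c'
Result: dajtaec


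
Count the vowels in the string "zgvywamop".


Input string: 'zgvywamop'
Operation: count vowels (a, e, i, o, u)
Scan: s[0]='z', s[1]='g', s[2]='v', s[3]='y', s[4]='w', s[5]='a' (vowel), s[6]='m', s[7]='o' (vowel), s[8]='p'
Vowels found: 2
Result: 2


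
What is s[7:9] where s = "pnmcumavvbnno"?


Input string: 'pnmcumavvbnno'
Operation: slice [7:9]
Extract characters: s[7]='v', s[8]='v'
Result: vv


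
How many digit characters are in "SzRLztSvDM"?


Input string: 'SzRLztSvDM'
Operation: count digit characters (0-9)
Scan: 'S', 'z', 'R', 'L', 'z', 't', 'S', 'v', 'D', 'M'
Digits found: 0
Result: 0


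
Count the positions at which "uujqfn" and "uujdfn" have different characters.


String 1: 'uujqfn'
String 2: 'uujdfn'
Compare each position: pos 0: 'u'=='u', pos 1: 'u'=='u', pos 2: 'j'=='j', pos 3: 'q'!='d', pos 4: 'f'=='f', pos 5: 'n'=='n'
Differing positions: 1
Hamming distance: 1


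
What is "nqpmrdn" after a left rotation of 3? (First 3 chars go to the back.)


Input: 'nqpmrdn', shift = 3
Operation: split at index 3 and swap parts
Front part s[0:3] = 'nqp'
Back part s[3:] = 'mrdn'
Rotated = back + front = 'mrdn' + 'nqp'
Result: mrdnnqp


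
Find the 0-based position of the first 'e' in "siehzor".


Input string: 'siehzor'
Target: 'e'
Scanning left to right: s[0]='s', s[1]='i', s[2]='e'
First match at index: 2


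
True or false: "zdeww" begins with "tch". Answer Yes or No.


Input string: 'zdeww'
Prefix to check: 'tch'
First 3 characters of input: 'zde'
Match: False
Result: No


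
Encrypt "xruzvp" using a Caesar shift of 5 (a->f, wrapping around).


Input: 'xruzvp', shift = 5
Operation: for each letter, (position + 5) mod 26
Mapping: 'x'(23+5=28, 28 mod 26=2)->'c', 'r'(17+5=22)->'w', 'u'(20+5=25)->'z', 'z'(25+5=30, 30 mod 26=4)->'e', 'v'(21+5=26, 26 mod 26=0)->'a', 'p'(15+5=20)->'u'
Result: cwzeau


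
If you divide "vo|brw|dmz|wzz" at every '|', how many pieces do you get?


Input string: 'vo|brw|dmz|wzz'
Delimiter: '|'
Split result: 'vo', 'brw', 'dmz', 'wzz'
Number of parts: 4


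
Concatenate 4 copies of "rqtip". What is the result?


Input string: 'rqtip'
Operation: repeat 4 times
Concatenation: 'rqtip' + 'rqtip' + 'rqtip' + 'rqtip'
Result: rqtiprqtiprqtiprqtip


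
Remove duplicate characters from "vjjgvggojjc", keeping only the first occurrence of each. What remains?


Input: 'vjjgvggojjc'
Operation: keep first occurrence of each character
Scan: s[0]='v' new -> keep; s[1]='j' new -> keep; s[2]='j' seen -> skip; s[3]='g' new -> keep; s[4]='v' seen -> skip; s[5]='g' seen -> skip; s[6]='g' seen -> skip; s[7]='o' new -> keep; s[8]='j' seen -> skip; s[9]='j' seen -> skip; s[10]='c' new -> keep
Result: vjgoc


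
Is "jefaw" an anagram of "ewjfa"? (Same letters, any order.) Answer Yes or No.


String 1: 'ewjfa' -> sorted: 'aefjw'
String 2: 'jefaw' -> sorted: 'aefjw'
Compare sorted forms: 'aefjw' == 'aefjw'
Anagram: Yes


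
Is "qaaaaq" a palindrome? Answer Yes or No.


Input string: 'qaaaaq'
Reversed: 'qaaaaq'
Compare pairs: s[0]='q' vs s[5]='q' (match), s[1]='a' vs s[4]='a' (match), s[2]='a' vs s[3]='a' (match)
Palindrome: Yes


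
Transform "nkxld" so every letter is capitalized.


Input string: 'nkxld'
Operation: convert each letter to uppercase
Mapping: 'n'->'N', 'k'->'K', 'x'->'X', 'l'->'L', 'd'->'D'
Result: NKXLD


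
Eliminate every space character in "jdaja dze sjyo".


Input string: 'jdaja dze sjyo'
Operation: remove all spaces
Words: 'jdaja', 'dze', 'sjyo'
Join without spaces: jdajadzesjyo


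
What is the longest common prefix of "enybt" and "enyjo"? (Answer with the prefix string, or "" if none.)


String 1: 'enybt'
String 2: 'enyjo'
Compare position by position:
pos 0: 'e' vs 'e' match
pos 1: 'n' vs 'n' match
pos 2: 'y' vs 'y' match
pos 3: 'b' vs 'j' differ -> stop
Longest common prefix: "eny" (length 3)


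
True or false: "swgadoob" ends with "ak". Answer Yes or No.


Input string: 'swgadoob'
Suffix to check: 'ak'
Last 2 characters of input: 'ob'
Match: False
Result: No


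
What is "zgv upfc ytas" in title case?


Input string: 'zgv upfc ytas'
Operation: capitalize first letter of each word
Word transformations: 'zgv'->'Zgv', 'upfc'->'Upfc', 'ytas'->'Ytas'
Result: Zgv Upfc Ytas


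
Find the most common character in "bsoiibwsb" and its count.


Input: 'bsoiibwsb'
Operation: tally each character
Counts: 'b':3, 'i':2, 'o':1, 's':2, 'w':1
Maximum: 'b' appears 3 times


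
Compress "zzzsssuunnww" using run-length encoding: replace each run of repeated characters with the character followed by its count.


Input: 'zzzsssuunnww'
Operation: identify consecutive runs
Runs: 'zzz' -> z3, 'sss' -> s3, 'uu' -> u2, 'nn' -> n2, 'ww' -> w2
Encoded: z3s3u2n2w2


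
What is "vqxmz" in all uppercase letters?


Input string: 'vqxmz'
Operation: convert each letter to uppercase
Mapping: 'v'->'V', 'q'->'Q', 'x'->'X', 'm'->'M', 'z'->'Z'
Result: VQXMZ


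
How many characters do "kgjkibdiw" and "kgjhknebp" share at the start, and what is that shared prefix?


String 1: 'kgjkibdiw'
String 2: 'kgjhknebp'
Compare position by position:
pos 0: 'k' vs 'k' match
pos 1: 'g' vs 'g' match
pos 2: 'j' vs 'j' match
pos 3: 'k' vs 'h' differ -> stop
Longest common prefix: "kgj" (length 3)


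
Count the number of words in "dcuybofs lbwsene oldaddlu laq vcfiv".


Input string: 'dcuybofs lbwsene oldaddlu laq vcfiv'
Operation: split by spaces
Words found: 'dcuybofs', 'lbwsene', 'oldaddlu', 'laq', 'vcfiv'
Word count: 5


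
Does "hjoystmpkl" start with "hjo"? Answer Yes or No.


Input string: 'hjoystmpkl'
Prefix to check: 'hjo'
First 3 characters of input: 'hjo'
Match: True
Result: Yes


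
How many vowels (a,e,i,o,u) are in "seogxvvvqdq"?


Input string: 'seogxvvvqdq'
Operation: count vowels (a, e, i, o, u)
Scan: s[0]='s', s[1]='e' (vowel), s[2]='o' (vowel), s[3]='g', s[4]='x', s[5]='v', s[6]='v', s[7]='v', s[8]='q', s[9]='d', s[10]='q'
Vowels found: 2
Result: 2


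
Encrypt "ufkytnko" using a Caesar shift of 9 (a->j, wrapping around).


Input: 'ufkytnko', shift = 9
Operation: for each letter, (position + 9) mod 26
Mapping: 'u'(20+9=29, 29 mod 26=3)->'d', 'f'(5+9=14)->'o', 'k'(10+9=19)->'t', 'y'(24+9=33, 33 mod 26=7)->'h', 't'(19+9=28, 28 mod 26=2)->'c', 'n'(13+9=22)->'w', 'k'(10+9=19)->'t', 'o'(14+9=23)->'x'
Result: dothcwtx


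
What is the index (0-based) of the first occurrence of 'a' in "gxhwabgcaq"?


Input string: 'gxhwabgcaq'
Target: 'a'
Scanning left to right: s[0]='g', s[1]='x', s[2]='h', s[3]='w', s[4]='a'
First match at index: 4


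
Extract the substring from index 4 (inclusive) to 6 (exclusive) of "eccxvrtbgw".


Input string: 'eccxvrtbgw'
Operation: slice [4:6]
Extract characters: s[4]='v', s[5]='r'
Result: vr


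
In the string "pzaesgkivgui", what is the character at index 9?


Input string: 'pzaesgkivgui'
Operation: get character at index 9
Index mapping: s[0]='p', s[1]='z', s[2]='a', s[3]='e', s[4]='s', s[5]='g', s[6]='k', s[7]='i', s[8]='v', s[9]='g'
Result: 'g'


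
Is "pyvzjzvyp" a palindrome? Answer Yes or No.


Input string: 'pyvzjzvyp'
Reversed: 'pyvzjzvyp'
Compare pairs: s[0]='p' vs s[8]='p' (match), s[1]='y' vs s[7]='y' (match), s[2]='v' vs s[6]='v' (match), s[3]='z' vs s[5]='z' (match)
Palindrome: Yes


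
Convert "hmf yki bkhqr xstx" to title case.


Input string: 'hmf yki bkhqr xstx'
Operation: capitalize first letter of each word
Word transformations: 'hmf'->'Hmf', 'yki'->'Yki', 'bkhqr'->'Bkhqr', 'xstx'->'Xstx'
Result: Hmf Yki Bkhqr Xstx


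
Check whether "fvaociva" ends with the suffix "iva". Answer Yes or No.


Input string: 'fvaociva'
Suffix to check: 'iva'
Last 3 characters of input: 'iva'
Match: True
Result: Yes


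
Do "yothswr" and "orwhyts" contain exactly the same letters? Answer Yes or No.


String 1: 'yothswr' -> sorted: 'horstwy'
String 2: 'orwhyts' -> sorted: 'horstwy'
Compare sorted forms: 'horstwy' == 'horstwy'
Anagram: Yes


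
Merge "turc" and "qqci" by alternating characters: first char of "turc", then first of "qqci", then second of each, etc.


String 1: 'turc'
String 2: 'qqci'
Operation: alternate characters
Pairs: 't'+'q', 'u'+'q', 'r'+'c', 'c'+'i'
Result: tquqrcci


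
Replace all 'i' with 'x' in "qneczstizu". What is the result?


Input string: 'qneczstizu'
Operation: replace 'i' with 'x'
Positions of 'i': 7
After replacement: qneczstxzu


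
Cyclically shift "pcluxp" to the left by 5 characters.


Input: 'pcluxp', shift = 5
Operation: split at index 5 and swap parts
Front part s[0:5] = 'pclux'
Back part s[5:] = 'p'
Rotated = back + front = 'p' + 'pclux'
Result: ppclux


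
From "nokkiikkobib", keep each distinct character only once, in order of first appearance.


Input: 'nokkiikkobib'
Operation: keep first occurrence of each character
Scan: s[0]='n' new -> keep; s[1]='o' new -> keep; s[2]='k' new -> keep; s[3]='k' seen -> skip; s[4]='i' new -> keep; s[5]='i' seen -> skip; s[6]='k' seen -> skip; s[7]='k' seen -> skip; s[8]='o' seen -> skip; s[9]='b' new -> keep; s[10]='i' seen -> skip; s[11]='b' seen -> skip
Result: nokib


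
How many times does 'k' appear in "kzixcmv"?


Input string: 'kzixcmv'
Target character: 'k'
Scan each position: s[0]='k'
Matches found at indices: 0
Total: 1


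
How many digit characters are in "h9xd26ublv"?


Input string: 'h9xd26ublv'
Operation: count digit characters (0-9)
Scan: 'h', '9'(digit), 'x', 'd', '2'(digit), '6'(digit), 'u', 'b', 'l', 'v'
Digits found: 3
Result: 3


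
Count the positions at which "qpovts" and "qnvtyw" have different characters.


String 1: 'qpovts'
String 2: 'qnvtyw'
Compare each position: pos 0: 'q'=='q', pos 1: 'p'!='n', pos 2: 'o'!='v', pos 3: 'v'!='t', pos 4: 't'!='y', pos 5: 's'!='w'
Differing positions: 5
Hamming distance: 5


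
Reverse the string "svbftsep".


Input string: 'svbftsep'
Operation: reverse character order
Original order: 's' -> 'v' -> 'b' -> 'f' -> 't' -> 's' -> 'e' -> 'p'
Reversed order: 'p' -> 'e' -> 's' -> 't' -> 'f' -> 'b' -> 'v' -> 's'
Result: pestfbvs


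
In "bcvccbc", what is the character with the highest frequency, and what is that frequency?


Input: 'bcvccbc'
Operation: tally each character
Counts: 'b':2, 'c':4, 'v':1
Maximum: 'c' appears 4 times


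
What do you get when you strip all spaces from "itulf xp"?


Input string: 'itulf xp'
Operation: remove all spaces
Words: 'itulf', 'xp'
Join without spaces: itulfxp


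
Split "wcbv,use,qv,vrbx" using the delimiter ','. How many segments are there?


Input string: 'wcbv,use,qv,vrbx'
Delimiter: ','
Split result: 'wcbv', 'use', 'qv', 'vrbx'
Number of parts: 4


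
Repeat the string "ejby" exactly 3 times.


Input string: 'ejby'
Operation: repeat 3 times
Concatenation: 'ejby' + 'ejby' + 'ejby'
Result: ejbyejbyejby


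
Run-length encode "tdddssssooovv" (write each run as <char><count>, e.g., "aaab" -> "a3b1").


Input: 'tdddssssooovv'
Operation: identify consecutive runs
Runs: 't' -> t1, 'ddd' -> d3, 'ssss' -> s4, 'ooo' -> o3, 'vv' -> v2
Encoded: t1d3s4o3v2


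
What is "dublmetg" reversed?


Input string: 'dublmetg'
Operation: reverse character order
Original order: 'd' -> 'u' -> 'b' -> 'l' -> 'm' -> 'e' -> 't' -> 'g'
Reversed order: 'g' -> 't' -> 'e' -> 'm' -> 'l' -> 'b' -> 'u' -> 'd'
Result: gtemlbud


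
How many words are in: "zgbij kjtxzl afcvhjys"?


Input string: 'zgbij kjtxzl afcvhjys'
Operation: split by spaces
Words found: 'zgbij', 'kjtxzl', 'afcvhjys'
Word count: 3


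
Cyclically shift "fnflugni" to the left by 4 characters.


Input: 'fnflugni', shift = 4
Operation: split at index 4 and swap parts
Front part s[0:4] = 'fnfl'
Back part s[4:] = 'ugni'
Rotated = back + front = 'ugni' + 'fnfl'
Result: ugnifnfl


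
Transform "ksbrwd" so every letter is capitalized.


Input string: 'ksbrwd'
Operation: convert each letter to uppercase
Mapping: 'k'->'K', 's'->'S', 'b'->'B', 'r'->'R', 'w'->'W', 'd'->'D'
Result: KSBRWD


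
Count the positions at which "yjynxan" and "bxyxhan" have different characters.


String 1: 'yjynxan'
String 2: 'bxyxhan'
Compare each position: pos 0: 'y'!='b', pos 1: 'j'!='x', pos 2: 'y'=='y', pos 3: 'n'!='x', pos 4: 'x'!='h', pos 5: 'a'=='a', pos 6: 'n'=='n'
Differing positions: 4
Hamming distance: 4


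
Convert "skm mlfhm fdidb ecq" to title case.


Input string: 'skm mlfhm fdidb ecq'
Operation: capitalize first letter of each word
Word transformations: 'skm'->'Skm', 'mlfhm'->'Mlfhm', 'fdidb'->'Fdidb', 'ecq'->'Ecq'
Result: Skm Mlfhm Fdidb Ecq


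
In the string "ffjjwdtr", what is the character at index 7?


Input string: 'ffjjwdtr'
Operation: get character at index 7
Index mapping: s[0]='f', s[1]='f', s[2]='j', s[3]='j', s[4]='w', s[5]='d', s[6]='t', s[7]='r'
Result: 'r'


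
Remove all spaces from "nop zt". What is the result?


Input string: 'nop zt'
Operation: remove all spaces
Words: 'nop', 'zt'
Join without spaces: nopzt


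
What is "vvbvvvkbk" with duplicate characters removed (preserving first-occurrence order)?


Input: 'vvbvvvkbk'
Operation: keep first occurrence of each character
Scan: s[0]='v' new -> keep; s[1]='v' seen -> skip; s[2]='b' new -> keep; s[3]='v' seen -> skip; s[4]='v' seen -> skip; s[5]='v' seen -> skip; s[6]='k' new -> keep; s[7]='b' seen -> skip; s[8]='k' seen -> skip
Result: vbk


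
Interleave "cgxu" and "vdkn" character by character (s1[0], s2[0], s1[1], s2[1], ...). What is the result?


String 1: 'cgxu'
String 2: 'vdkn'
Operation: alternate characters
Pairs: 'c'+'v', 'g'+'d', 'x'+'k', 'u'+'n'
Result: cvgdxkun


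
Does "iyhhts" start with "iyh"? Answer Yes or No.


Input string: 'iyhhts'
Prefix to check: 'iyh'
First 3 characters of input: 'iyh'
Match: True
Result: Yes


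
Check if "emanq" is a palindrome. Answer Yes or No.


Input string: 'emanq'
Reversed: 'qname'
Compare pairs: s[0]='e' vs s[4]='q' (mismatch), s[1]='m' vs s[3]='n' (mismatch)
Palindrome: No


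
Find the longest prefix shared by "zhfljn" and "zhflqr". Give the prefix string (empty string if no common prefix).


String 1: 'zhfljn'
String 2: 'zhflqr'
Compare position by position:
pos 0: 'z' vs 'z' match
pos 1: 'h' vs 'h' match
pos 2: 'f' vs 'f' match
pos 3: 'l' vs 'l' match
pos 4: 'j' vs 'q' differ -> stop
Longest common prefix: "zhfl" (length 4)


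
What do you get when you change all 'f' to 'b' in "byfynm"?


Input string: 'byfynm'
Operation: replace 'f' with 'b'
Positions of 'f': 2
After replacement: bybynm


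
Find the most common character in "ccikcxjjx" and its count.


Input: 'ccikcxjjx'
Operation: tally each character
Counts: 'c':3, 'i':1, 'j':2, 'k':1, 'x':2
Maximum: 'c' appears 3 times


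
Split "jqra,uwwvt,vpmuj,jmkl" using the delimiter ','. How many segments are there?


Input string: 'jqra,uwwvt,vpmuj,jmkl'
Delimiter: ','
Split result: 'jqra', 'uwwvt', 'vpmuj', 'jmkl'
Number of parts: 4


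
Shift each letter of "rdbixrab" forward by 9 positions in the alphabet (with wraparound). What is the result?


Input: 'rdbixrab', shift = 9
Operation: for each letter, (position + 9) mod 26
Mapping: 'r'(17+9=26, 26 mod 26=0)->'a', 'd'(3+9=12)->'m', 'b'(1+9=10)->'k', 'i'(8+9=17)->'r', 'x'(23+9=32, 32 mod 26=6)->'g', 'r'(17+9=26, 26 mod 26=0)->'a', 'a'(0+9=9)->'j', 'b'(1+9=10)->'k'
Result: amkrgajk


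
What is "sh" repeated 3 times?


Input string: 'sh'
Operation: repeat 3 times
Concatenation: 'sh' + 'sh' + 'sh'
Result: shshsh


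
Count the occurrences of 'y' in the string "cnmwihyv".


Input string: 'cnmwihyv'
Target character: 'y'
Scan each position: s[6]='y'
Matches found at indices: 6
Total: 1


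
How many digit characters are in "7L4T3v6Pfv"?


Input string: '7L4T3v6Pfv'
Operation: count digit characters (0-9)
Scan: '7'(digit), 'L', '4'(digit), 'T', '3'(digit), 'v', '6'(digit), 'P', 'f', 'v'
Digits found: 4
Result: 4


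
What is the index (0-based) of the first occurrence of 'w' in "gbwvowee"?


Input string: 'gbwvowee'
Target: 'w'
Scanning left to right: s[0]='g', s[1]='b', s[2]='w'
First match at index: 2


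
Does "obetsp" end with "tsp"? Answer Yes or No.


Input string: 'obetsp'
Suffix to check: 'tsp'
Last 3 characters of input: 'tsp'
Match: True
Result: Yes


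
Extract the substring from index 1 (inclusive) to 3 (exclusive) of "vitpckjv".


Input string: 'vitpckjv'
Operation: slice [1:3]
Extract characters: s[1]='i', s[2]='t'
Result: it


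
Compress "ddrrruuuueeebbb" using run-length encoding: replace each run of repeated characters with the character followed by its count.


Input: 'ddrrruuuueeebbb'
Operation: identify consecutive runs
Runs: 'dd' -> d2, 'rrr' -> r3, 'uuuu' -> u4, 'eee' -> e3, 'bbb' -> b3
Encoded: d2r3u4e3b3


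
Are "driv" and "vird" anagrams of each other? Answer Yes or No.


String 1: 'driv' -> sorted: 'dirv'
String 2: 'vird' -> sorted: 'dirv'
Compare sorted forms: 'dirv' == 'dirv'
Anagram: Yes


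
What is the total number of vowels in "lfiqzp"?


Input string: 'lfiqzp'
Operation: count vowels (a, e, i, o, u)
Scan: s[0]='l', s[1]='f', s[2]='i' (vowel), s[3]='q', s[4]='z', s[5]='p'
Vowels found: 1
Result: 1
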